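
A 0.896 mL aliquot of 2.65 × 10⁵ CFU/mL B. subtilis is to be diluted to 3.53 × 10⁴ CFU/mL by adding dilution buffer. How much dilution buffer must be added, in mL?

V₂ = C₁V₁/C₂ = 2.65 × 10⁵ × 0.896 / 3.53 × 10⁴ = 6.73 mL.
Diluent to add = V₂ − V₁ = 6.73 − 0.896 = 5.83 mL.

5.83 mL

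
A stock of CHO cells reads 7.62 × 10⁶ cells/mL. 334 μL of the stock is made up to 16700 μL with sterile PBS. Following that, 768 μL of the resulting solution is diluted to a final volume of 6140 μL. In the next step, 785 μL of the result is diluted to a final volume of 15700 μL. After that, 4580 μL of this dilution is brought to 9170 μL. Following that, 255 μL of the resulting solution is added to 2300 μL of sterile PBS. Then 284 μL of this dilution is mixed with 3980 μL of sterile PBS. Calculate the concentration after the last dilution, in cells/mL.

3.16 cells/mL

Overall dilution factor = 50 × 7.995 × 20 × 2.002 × 10.02 × 15.01 = 2.41 × 10⁶.
7.62 × 10⁶ cells/mL / 2.41 × 10⁶ = 3.16 cells/mL.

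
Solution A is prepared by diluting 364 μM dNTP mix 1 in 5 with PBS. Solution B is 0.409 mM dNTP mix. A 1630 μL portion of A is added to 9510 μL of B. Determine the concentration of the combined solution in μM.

360 μM

C_A = 364 μM / 5 = 72.8 μM.
C_B = 0.409 mM = 409 μM.
C_mix = (C_A·V_A + C_B·V_B)/(V_A + V_B) = (72.8×1630 + 409×9510) / 11140 = 360 μM.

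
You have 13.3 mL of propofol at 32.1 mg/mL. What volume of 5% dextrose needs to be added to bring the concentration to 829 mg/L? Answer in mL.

829 mg/L = 0.829 mg/mL.
V₂ = C₁V₁/C₂ = 32.1 × 13.3 / 0.829 = 515 mL.
Diluent to add = V₂ − V₁ = 515 − 13.3 = 502 mL.

502 mL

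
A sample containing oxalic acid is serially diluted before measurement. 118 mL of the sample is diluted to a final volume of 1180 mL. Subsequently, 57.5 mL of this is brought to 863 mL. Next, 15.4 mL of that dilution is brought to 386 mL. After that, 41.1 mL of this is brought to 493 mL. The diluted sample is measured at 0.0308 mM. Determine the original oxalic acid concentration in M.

1.39 M

Overall dilution factor = 10 × 15.01 × 25.06 × 12.00 = 4.51 × 10⁴.
Original = 0.0308 mM × 4.51 × 10⁴ = 1390 mM = 1.39 M.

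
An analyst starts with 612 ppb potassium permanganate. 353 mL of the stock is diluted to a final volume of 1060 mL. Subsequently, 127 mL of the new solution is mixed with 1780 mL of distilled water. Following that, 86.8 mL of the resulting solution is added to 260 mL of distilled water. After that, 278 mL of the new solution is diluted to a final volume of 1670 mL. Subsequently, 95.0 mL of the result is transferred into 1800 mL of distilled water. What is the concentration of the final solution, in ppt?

Overall dilution factor = 3.003 × 15.02 × 3.995 × 6.007 × 19.95 = 2.16 × 10⁴.
612 ppb / 2.16 × 10⁴ = 0.0284 ppb = 28.4 ppt.

28.4 ppt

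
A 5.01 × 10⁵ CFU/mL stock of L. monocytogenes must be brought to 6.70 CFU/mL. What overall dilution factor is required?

Factor = C₀/C_target = 5.01 × 10⁵ CFU/mL / 6.70 CFU/mL = 7.48 × 10⁴.

7.48 × 10⁴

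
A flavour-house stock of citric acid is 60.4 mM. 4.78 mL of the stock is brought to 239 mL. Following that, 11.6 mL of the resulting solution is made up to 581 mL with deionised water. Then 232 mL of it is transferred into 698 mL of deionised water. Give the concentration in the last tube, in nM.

Overall dilution factor = 50 × 50.09 × 4.009 = 1.00 × 10⁴.
60.4 mM / 1.00 × 10⁴ = 6.02 × 10⁻³ mM = 6020 nM.

6020 nM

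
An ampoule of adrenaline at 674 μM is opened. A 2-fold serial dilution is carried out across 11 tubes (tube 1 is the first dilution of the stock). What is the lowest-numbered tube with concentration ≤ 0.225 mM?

Tube n has concentration 674 μM / 2ⁿ.
Need 2ⁿ ≥ 674 μM / 0.225 mM = 3.00, so n ≥ 1.58.
First such tube: n = 2.

tube 2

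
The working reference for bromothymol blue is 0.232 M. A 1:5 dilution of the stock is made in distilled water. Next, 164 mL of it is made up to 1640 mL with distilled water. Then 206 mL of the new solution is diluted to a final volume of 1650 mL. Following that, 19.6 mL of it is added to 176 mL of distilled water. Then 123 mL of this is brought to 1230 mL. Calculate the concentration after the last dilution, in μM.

Overall dilution factor = 5 × 10 × 8.010 × 9.980 × 10 = 4.00 × 10⁴.
0.232 M / 4.00 × 10⁴ = 5.80 × 10⁻⁶ M = 5.80 μM.

5.80 μM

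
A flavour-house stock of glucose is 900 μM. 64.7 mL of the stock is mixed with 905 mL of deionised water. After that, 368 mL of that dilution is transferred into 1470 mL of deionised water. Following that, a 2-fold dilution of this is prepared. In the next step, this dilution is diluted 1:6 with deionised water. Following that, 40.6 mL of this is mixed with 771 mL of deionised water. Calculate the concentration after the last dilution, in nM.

Overall dilution factor = 14.99 × 4.995 × 2 × 6 × 19.99 = 1.80 × 10⁴.
900 μM / 1.80 × 10⁴ = 0.0501 μM = 50.1 nM.

50.1 nM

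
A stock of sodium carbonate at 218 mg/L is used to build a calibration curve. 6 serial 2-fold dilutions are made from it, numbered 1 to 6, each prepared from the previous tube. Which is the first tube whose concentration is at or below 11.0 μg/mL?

tube 5

Tube n has concentration 218 mg/L / 2ⁿ.
Need 2ⁿ ≥ 218 mg/L / 11.0 μg/mL = 19.8, so n ≥ 4.31.
First such tube: n = 5.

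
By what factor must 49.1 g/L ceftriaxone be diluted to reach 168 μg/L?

2.92 × 10⁵

Factor = C₀/C_target = 49.1 g/L / 168 μg/L = 2.92 × 10⁵.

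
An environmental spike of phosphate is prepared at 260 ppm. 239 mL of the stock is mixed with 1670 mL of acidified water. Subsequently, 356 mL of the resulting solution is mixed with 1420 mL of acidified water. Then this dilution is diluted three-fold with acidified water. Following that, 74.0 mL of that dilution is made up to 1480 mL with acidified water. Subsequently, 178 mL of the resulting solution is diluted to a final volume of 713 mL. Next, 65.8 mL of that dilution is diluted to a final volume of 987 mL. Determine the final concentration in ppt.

Overall dilution factor = 7.987 × 4.989 × 3 × 20 × 4.006 × 15 = 1.44 × 10⁵.
260 ppm / 1.44 × 10⁵ = 1.81 × 10⁻³ ppm = 1810 ppt.

1810 ppt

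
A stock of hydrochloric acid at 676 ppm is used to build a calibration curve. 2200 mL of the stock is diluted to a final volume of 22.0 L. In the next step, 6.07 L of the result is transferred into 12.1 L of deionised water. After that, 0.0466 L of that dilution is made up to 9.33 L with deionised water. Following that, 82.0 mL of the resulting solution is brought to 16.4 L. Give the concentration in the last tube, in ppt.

Overall dilution factor = 10 × 2.993 × 200.2 × 200 = 1.20 × 10⁶.
676 ppm / 1.20 × 10⁶ = 5.64 × 10⁻⁴ ppm = 564 ppt.

564 ppt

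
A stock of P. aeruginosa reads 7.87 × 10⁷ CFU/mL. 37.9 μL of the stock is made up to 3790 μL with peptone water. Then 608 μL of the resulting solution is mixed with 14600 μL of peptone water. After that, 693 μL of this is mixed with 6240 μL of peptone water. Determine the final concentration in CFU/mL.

3140 CFU/mL

Overall dilution factor = 100 × 25.01 × 10.00 = 2.50 × 10⁴.
7.87 × 10⁷ CFU/mL / 2.50 × 10⁴ = 3140 CFU/mL.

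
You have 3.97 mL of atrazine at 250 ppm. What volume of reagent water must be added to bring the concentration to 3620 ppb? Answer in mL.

270 mL

3620 ppb = 3.62 ppm.
V₂ = C₁V₁/C₂ = 250 × 3.97 / 3.62 = 274 mL.
Diluent to add = V₂ − V₁ = 274 − 3.97 = 270 mL.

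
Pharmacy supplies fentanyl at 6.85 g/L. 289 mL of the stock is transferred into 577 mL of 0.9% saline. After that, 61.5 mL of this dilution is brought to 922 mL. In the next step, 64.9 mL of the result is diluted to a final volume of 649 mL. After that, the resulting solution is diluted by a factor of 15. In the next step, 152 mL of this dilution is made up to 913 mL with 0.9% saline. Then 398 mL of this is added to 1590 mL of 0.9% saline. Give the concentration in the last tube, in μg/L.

Overall dilution factor = 2.997 × 14.99 × 10 × 15 × 6.007 × 4.995 = 2.02 × 10⁵.
6.85 g/L / 2.02 × 10⁵ = 3.39 × 10⁻⁵ g/L = 33.9 μg/L.

33.9 μg/L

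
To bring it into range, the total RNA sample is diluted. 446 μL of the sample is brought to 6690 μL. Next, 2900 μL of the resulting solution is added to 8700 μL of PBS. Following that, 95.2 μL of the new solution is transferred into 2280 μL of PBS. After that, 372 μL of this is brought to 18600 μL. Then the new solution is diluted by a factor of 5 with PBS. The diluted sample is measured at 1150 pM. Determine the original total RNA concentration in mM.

Overall dilution factor = 15 × 4 × 24.95 × 50 × 5 = 3.74 × 10⁵.
Original = 1150 pM × 3.74 × 10⁵ = 4.30 × 10⁸ pM = 0.430 mM.

0.430 mM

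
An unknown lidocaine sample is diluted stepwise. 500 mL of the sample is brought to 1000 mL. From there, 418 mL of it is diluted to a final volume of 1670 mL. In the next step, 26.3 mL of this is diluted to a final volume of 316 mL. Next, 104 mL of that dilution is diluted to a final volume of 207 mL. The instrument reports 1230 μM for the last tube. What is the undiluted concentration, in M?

Overall dilution factor = 2 × 3.995 × 12.02 × 1.990 = 191.
Original = 1230 μM × 191 = 2.35 × 10⁵ μM = 0.235 M.

0.235 M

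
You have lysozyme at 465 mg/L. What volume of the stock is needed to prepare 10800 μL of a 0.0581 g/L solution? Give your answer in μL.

1350 μL

0.0581 g/L = 58.1 mg/L.
V₁ = C₂V₂/C₁ = 58.1 × 10800 / 465 = 1349 μL.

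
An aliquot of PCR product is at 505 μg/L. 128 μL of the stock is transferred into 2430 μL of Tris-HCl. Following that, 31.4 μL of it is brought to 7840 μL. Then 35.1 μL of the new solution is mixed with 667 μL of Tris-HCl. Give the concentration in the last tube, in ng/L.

Overall dilution factor = 19.98 × 249.7 × 20.00 = 9.98 × 10⁴.
505 μg/L / 9.98 × 10⁴ = 5.06 × 10⁻³ μg/L = 5.06 ng/L.

5.06 ng/L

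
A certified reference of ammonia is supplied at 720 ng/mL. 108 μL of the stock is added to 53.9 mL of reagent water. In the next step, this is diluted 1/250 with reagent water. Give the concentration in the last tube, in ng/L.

Overall dilution factor = 500.1 × 250 = 1.25 × 10⁵.
720 ng/mL / 1.25 × 10⁵ = 5.76 × 10⁻³ ng/mL = 5.76 ng/L.

5.76 ng/L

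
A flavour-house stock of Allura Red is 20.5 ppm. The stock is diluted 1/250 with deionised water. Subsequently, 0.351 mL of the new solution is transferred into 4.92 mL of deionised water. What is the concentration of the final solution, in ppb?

5.46 ppb

Overall dilution factor = 250 × 15.02 = 3754.
20.5 ppm / 3754 = 5.46 × 10⁻³ ppm = 5.46 ppb.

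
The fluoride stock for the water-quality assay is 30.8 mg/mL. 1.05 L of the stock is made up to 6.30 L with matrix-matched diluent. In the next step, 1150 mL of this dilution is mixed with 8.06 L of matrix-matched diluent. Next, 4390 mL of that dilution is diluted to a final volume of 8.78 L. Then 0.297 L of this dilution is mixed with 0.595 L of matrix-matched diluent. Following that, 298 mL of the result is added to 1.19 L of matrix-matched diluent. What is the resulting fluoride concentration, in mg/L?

Overall dilution factor = 6 × 8.009 × 2 × 3.003 × 4.993 = 1441.
30.8 mg/mL / 1441 = 0.0214 mg/mL = 21.4 mg/L.

21.4 mg/L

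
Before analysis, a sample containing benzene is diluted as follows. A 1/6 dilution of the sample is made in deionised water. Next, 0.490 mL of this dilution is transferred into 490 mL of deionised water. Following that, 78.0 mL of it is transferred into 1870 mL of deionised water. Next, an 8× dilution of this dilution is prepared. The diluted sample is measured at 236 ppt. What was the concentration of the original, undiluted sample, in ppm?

283 ppm

Overall dilution factor = 6 × 1001 × 24.97 × 8 = 1.20 × 10⁶.
Original = 236 ppt × 1.20 × 10⁶ = 2.83 × 10⁸ ppt = 283 ppm.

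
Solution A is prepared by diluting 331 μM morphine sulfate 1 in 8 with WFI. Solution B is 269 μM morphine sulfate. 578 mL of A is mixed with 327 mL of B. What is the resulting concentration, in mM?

C_A = 331 μM / 8 = 41.4 μM.
C_mix = (C_A·V_A + C_B·V_B)/(V_A + V_B) = (41.4×578 + 269×327) / 905.0 = 124 μM = 0.124 mM.

0.124 mM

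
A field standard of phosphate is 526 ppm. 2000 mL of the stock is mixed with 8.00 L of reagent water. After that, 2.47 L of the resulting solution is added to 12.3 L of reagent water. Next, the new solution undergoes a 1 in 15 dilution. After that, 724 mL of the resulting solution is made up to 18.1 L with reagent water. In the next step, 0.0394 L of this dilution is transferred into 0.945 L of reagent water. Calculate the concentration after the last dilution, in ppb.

1.88 ppb

Overall dilution factor = 5 × 5.980 × 15 × 25 × 24.98 = 2.80 × 10⁵.
526 ppm / 2.80 × 10⁵ = 1.88 × 10⁻³ ppm = 1.88 ppb.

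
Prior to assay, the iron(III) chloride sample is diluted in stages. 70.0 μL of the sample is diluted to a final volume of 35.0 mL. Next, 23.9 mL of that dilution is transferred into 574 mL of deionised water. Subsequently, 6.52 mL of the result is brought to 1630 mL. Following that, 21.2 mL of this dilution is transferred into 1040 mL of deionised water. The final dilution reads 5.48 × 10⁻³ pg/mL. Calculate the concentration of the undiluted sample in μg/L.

Overall dilution factor = 500 × 25.02 × 250 × 50.06 = 1.57 × 10⁸.
Original = 5.48 × 10⁻³ pg/mL × 1.57 × 10⁸ = 8.58 × 10⁵ pg/mL = 858 μg/L.

858 μg/L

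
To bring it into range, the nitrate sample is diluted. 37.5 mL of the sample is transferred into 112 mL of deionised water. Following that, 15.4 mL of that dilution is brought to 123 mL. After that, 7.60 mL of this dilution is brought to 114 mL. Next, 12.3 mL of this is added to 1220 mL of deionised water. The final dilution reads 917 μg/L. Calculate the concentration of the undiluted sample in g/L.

Overall dilution factor = 3.987 × 7.987 × 15 × 100.2 = 4.79 × 10⁴.
Original = 917 μg/L × 4.79 × 10⁴ = 4.39 × 10⁷ μg/L = 43.9 g/L.

43.9 g/L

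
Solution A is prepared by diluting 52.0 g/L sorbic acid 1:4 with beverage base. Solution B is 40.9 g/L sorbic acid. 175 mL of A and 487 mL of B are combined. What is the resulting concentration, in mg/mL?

C_A = 52.0 g/L / 4 = 13.0 g/L.
C_mix = (C_A·V_A + C_B·V_B)/(V_A + V_B) = (13.0×175 + 40.9×487) / 662.0 = 33.5 g/L = 33.5 mg/mL.

33.5 mg/mL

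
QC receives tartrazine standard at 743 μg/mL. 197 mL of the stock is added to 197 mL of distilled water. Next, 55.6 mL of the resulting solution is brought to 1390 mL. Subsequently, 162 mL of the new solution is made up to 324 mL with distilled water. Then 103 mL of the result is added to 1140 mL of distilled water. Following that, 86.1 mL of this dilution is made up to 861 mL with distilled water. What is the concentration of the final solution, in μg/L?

Overall dilution factor = 2 × 25 × 2 × 12.07 × 10 = 1.21 × 10⁴.
743 μg/mL / 1.21 × 10⁴ = 0.0616 μg/mL = 61.6 μg/L.

61.6 μg/L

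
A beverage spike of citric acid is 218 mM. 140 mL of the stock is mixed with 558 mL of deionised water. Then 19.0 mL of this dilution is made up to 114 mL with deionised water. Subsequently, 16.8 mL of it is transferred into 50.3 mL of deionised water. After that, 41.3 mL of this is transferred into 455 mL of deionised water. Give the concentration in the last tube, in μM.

Overall dilution factor = 4.986 × 6 × 3.994 × 12.02 = 1436.
218 mM / 1436 = 0.152 mM = 152 μM.

152 μM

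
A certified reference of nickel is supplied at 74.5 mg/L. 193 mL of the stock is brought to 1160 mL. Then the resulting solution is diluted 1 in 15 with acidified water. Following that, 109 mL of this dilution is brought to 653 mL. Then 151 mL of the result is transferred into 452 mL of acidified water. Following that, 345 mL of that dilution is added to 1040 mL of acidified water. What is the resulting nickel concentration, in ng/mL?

Overall dilution factor = 6.010 × 15 × 5.991 × 3.993 × 4.014 = 8659.
74.5 mg/L / 8659 = 8.60 × 10⁻³ mg/L = 8.60 ng/mL.

8.60 ng/mL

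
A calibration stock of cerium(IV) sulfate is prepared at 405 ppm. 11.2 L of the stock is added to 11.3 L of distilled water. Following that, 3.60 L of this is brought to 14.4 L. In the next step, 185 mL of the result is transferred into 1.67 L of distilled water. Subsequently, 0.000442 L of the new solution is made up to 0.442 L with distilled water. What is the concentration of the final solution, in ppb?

5.03 ppb

Overall dilution factor = 2.009 × 4 × 10.03 × 1000 = 8.06 × 10⁴.
405 ppm / 8.06 × 10⁴ = 5.03 × 10⁻³ ppm = 5.03 ppb.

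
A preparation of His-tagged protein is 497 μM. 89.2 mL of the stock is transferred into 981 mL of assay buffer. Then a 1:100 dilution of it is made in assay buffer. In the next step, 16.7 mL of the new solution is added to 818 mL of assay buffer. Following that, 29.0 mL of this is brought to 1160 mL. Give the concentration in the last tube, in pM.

Overall dilution factor = 12.00 × 100 × 49.98 × 40 = 2.40 × 10⁶.
497 μM / 2.40 × 10⁶ = 2.07 × 10⁻⁴ μM = 207 pM.

207 pM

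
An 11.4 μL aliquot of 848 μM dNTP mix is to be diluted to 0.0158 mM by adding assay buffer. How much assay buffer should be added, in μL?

0.0158 mM = 15.8 μM.
V₂ = C₁V₁/C₂ = 848 × 11.4 / 15.8 = 612 μL.
Diluent to add = V₂ − V₁ = 612 − 11.4 = 600 μL.

600 μL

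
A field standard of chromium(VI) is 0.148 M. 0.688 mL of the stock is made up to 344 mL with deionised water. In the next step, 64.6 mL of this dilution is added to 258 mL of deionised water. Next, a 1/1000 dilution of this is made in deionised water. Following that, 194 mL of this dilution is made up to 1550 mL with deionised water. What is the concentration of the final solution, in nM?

7.42 nM

Overall dilution factor = 500 × 4.994 × 1000 × 7.990 = 1.99 × 10⁷.
0.148 M / 1.99 × 10⁷ = 7.42 × 10⁻⁹ M = 7.42 nM.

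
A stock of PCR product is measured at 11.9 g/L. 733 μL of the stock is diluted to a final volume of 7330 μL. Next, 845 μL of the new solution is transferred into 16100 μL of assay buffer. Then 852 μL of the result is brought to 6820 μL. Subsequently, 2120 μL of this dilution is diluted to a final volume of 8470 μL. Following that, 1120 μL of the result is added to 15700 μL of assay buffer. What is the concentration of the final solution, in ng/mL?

Overall dilution factor = 10 × 20.05 × 8.005 × 3.995 × 15.02 = 9.63 × 10⁴.
11.9 g/L / 9.63 × 10⁴ = 1.24 × 10⁻⁴ g/L = 124 ng/mL.

124 ng/mL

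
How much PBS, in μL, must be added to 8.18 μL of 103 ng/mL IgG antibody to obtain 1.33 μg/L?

625 μL

1.33 μg/L = 1.33 ng/mL.
V₂ = C₁V₁/C₂ = 103 × 8.18 / 1.33 = 633 μL.
Diluent to add = V₂ − V₁ = 633 − 8.18 = 625 μL.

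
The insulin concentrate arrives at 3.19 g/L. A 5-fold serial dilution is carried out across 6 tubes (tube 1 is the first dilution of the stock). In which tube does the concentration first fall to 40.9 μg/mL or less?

tube 3

Tube n has concentration 3.19 g/L / 5ⁿ.
Need 5ⁿ ≥ 3.19 g/L / 40.9 μg/mL = 78.0, so n ≥ 2.71.
First such tube: n = 3.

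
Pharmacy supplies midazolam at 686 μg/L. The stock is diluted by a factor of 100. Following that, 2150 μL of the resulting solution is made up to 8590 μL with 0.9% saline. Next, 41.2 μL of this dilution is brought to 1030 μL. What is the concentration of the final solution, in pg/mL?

Overall dilution factor = 100 × 3.995 × 25 = 9988.
686 μg/L / 9988 = 0.0687 μg/L = 68.7 pg/mL.

68.7 pg/mL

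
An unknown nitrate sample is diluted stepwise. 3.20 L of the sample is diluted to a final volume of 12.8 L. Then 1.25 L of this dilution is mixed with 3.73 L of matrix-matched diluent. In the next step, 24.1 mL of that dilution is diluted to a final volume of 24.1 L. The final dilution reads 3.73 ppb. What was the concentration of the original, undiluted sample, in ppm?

59.4 ppm

Overall dilution factor = 4 × 3.984 × 1000 = 1.59 × 10⁴.
Original = 3.73 ppb × 1.59 × 10⁴ = 5.94 × 10⁴ ppb = 59.4 ppm.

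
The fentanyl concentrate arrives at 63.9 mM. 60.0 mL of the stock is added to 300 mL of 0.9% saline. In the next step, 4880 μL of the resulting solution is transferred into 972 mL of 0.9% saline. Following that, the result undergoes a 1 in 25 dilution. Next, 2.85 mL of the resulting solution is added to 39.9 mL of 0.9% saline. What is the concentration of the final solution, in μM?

Overall dilution factor = 6 × 200.2 × 25 × 15 = 4.50 × 10⁵.
63.9 mM / 4.50 × 10⁵ = 1.42 × 10⁻⁴ mM = 0.142 μM.

0.142 μM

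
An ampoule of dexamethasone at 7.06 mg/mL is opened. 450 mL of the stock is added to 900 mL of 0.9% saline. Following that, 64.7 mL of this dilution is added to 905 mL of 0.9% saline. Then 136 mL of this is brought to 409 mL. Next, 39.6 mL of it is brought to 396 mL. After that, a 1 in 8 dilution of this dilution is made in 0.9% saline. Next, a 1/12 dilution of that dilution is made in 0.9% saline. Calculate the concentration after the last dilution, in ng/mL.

54.4 ng/mL

Overall dilution factor = 3 × 14.99 × 3.007 × 10 × 8 × 12 = 1.30 × 10⁵.
7.06 mg/mL / 1.30 × 10⁵ = 5.44 × 10⁻⁵ mg/mL = 54.4 ng/mL.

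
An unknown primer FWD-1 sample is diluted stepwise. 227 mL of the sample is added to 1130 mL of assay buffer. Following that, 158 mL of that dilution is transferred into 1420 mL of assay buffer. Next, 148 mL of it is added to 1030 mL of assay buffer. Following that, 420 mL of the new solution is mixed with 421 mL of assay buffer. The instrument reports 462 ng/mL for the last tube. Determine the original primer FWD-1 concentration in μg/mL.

Overall dilution factor = 5.978 × 9.987 × 7.959 × 2.002 = 952.
Original = 462 ng/mL × 952 = 4.40 × 10⁵ ng/mL = 440 μg/mL.

440 μg/mL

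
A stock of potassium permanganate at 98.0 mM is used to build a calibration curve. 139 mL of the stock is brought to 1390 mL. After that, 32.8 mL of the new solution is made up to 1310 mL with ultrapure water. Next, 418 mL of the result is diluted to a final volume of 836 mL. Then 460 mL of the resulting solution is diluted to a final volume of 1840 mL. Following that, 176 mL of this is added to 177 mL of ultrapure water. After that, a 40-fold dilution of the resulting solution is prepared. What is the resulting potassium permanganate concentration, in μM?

Overall dilution factor = 10 × 39.94 × 2 × 4 × 2.006 × 40 = 2.56 × 10⁵.
98.0 mM / 2.56 × 10⁵ = 3.82 × 10⁻⁴ mM = 0.382 μM.

0.382 μM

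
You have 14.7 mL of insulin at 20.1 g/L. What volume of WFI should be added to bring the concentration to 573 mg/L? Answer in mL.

573 mg/L = 0.573 g/L.
V₂ = C₁V₁/C₂ = 20.1 × 14.7 / 0.573 = 516 mL.
Diluent to add = V₂ − V₁ = 516 − 14.7 = 501 mL.

501 mL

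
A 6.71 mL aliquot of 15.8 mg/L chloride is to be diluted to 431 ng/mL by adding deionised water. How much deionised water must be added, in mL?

431 ng/mL = 0.431 mg/L.
V₂ = C₁V₁/C₂ = 15.8 × 6.71 / 0.431 = 246 mL.
Diluent to add = V₂ − V₁ = 246 − 6.71 = 239 mL.

239 mL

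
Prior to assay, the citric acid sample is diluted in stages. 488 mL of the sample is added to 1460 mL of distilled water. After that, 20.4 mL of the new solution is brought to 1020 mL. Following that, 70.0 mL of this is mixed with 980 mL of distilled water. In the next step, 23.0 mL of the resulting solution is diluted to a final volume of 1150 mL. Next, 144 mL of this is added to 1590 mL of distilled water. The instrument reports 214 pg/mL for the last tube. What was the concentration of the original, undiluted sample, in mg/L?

Overall dilution factor = 3.992 × 50 × 15 × 50 × 12.04 = 1.80 × 10⁶.
Original = 214 pg/mL × 1.80 × 10⁶ = 3.86 × 10⁸ pg/mL = 386 mg/L.

386 mg/L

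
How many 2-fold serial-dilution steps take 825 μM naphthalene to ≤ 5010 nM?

8

Need 2ⁿ ≥ 165, so n ≥ log(165)/log(2) = 7.36.
Minimum whole steps: n = 8.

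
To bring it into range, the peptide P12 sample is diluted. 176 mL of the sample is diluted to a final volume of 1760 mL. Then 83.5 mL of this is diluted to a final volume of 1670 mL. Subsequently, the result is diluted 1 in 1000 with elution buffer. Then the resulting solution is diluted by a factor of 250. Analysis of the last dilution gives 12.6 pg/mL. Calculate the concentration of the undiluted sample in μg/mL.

Overall dilution factor = 10 × 20 × 1000 × 250 = 5.00 × 10⁷.
Original = 12.6 pg/mL × 5.00 × 10⁷ = 6.30 × 10⁸ pg/mL = 630 μg/mL.

630 μg/mL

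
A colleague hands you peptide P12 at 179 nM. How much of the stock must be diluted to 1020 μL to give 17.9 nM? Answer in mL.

V₁ = C₂V₂/C₁ = 17.9 × 1020 / 179 = 102 μL = 0.102 mL.

0.102 mL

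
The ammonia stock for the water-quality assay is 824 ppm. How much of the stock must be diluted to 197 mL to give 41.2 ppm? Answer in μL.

V₁ = C₂V₂/C₁ = 41.2 × 197 / 824 = 9.85 mL = 9850 μL.

9850 μL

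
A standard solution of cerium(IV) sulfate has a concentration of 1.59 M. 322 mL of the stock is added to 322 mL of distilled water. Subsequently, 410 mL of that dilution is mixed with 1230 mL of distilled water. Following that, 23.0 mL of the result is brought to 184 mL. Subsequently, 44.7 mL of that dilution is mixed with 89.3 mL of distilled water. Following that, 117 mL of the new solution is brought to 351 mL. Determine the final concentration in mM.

2.76 mM

Overall dilution factor = 2 × 4 × 8 × 2.998 × 3 = 576.
1.59 M / 576 = 2.76 × 10⁻³ M = 2.76 mM.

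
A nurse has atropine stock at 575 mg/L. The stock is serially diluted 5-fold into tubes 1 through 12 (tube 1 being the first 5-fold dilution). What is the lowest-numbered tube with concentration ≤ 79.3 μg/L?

tube 6

Tube n has concentration 575 mg/L / 5ⁿ.
Need 5ⁿ ≥ 575 mg/L / 79.3 μg/L = 7251, so n ≥ 5.52.
First such tube: n = 6.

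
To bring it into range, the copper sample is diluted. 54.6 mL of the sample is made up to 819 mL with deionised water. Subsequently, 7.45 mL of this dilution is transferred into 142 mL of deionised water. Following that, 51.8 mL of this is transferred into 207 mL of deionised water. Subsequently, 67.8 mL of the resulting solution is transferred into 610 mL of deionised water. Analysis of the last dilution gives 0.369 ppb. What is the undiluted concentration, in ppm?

5.55 ppm

Overall dilution factor = 15 × 20.06 × 4.996 × 9.997 = 1.50 × 10⁴.
Original = 0.369 ppb × 1.50 × 10⁴ = 5546 ppb = 5.55 ppm.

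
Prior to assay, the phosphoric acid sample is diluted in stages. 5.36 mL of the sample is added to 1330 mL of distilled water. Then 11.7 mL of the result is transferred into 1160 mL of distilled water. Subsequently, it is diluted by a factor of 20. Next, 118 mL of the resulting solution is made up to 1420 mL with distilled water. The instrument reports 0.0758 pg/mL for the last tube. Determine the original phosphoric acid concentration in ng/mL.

455 ng/mL

Overall dilution factor = 249.1 × 100.1 × 20 × 12.03 = 6.00 × 10⁶.
Original = 0.0758 pg/mL × 6.00 × 10⁶ = 4.55 × 10⁵ pg/mL = 455 ng/mL.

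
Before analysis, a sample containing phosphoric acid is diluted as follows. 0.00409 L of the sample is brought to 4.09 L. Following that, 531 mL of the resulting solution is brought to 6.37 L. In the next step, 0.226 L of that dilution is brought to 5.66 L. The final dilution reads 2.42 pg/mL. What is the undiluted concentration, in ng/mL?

Overall dilution factor = 1000 × 12.00 × 25.04 = 3.00 × 10⁵.
Original = 2.42 pg/mL × 3.00 × 10⁵ = 7.27 × 10⁵ pg/mL = 727 ng/mL.

727 ng/mL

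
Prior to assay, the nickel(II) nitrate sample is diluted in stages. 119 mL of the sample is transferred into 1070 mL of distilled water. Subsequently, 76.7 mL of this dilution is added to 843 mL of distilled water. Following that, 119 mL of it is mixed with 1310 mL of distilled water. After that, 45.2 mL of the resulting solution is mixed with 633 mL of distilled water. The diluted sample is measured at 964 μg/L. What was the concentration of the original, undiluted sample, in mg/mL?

Overall dilution factor = 9.992 × 11.99 × 12.01 × 15.00 = 2.16 × 10⁴.
Original = 964 μg/L × 2.16 × 10⁴ = 2.08 × 10⁷ μg/L = 20.8 mg/mL.

20.8 mg/mL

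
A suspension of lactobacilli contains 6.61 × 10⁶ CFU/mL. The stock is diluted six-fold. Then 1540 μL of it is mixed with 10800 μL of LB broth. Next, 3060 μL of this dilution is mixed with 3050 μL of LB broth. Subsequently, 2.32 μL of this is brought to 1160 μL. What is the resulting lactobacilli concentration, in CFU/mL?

138 CFU/mL

Overall dilution factor = 6 × 8.013 × 1.997 × 500 = 4.80 × 10⁴.
6.61 × 10⁶ CFU/mL / 4.80 × 10⁴ = 138 CFU/mL.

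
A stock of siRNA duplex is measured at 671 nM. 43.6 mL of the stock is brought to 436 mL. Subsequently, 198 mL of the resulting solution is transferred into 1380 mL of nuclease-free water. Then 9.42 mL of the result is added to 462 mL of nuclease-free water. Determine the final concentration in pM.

168 pM

Overall dilution factor = 10 × 7.970 × 50.04 = 3988.
671 nM / 3988 = 0.168 nM = 168 pM.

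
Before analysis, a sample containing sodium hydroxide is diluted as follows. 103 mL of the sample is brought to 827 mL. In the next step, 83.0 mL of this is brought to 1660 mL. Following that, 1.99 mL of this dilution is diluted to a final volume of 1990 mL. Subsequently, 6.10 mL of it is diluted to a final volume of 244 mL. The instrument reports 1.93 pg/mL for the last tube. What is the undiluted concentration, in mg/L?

Overall dilution factor = 8.029 × 20 × 1000 × 40 = 6.42 × 10⁶.
Original = 1.93 pg/mL × 6.42 × 10⁶ = 1.24 × 10⁷ pg/mL = 12.4 mg/L.

12.4 mg/L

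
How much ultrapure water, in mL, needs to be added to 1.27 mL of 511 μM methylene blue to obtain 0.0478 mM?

12.3 mL

0.0478 mM = 47.8 μM.
V₂ = C₁V₁/C₂ = 511 × 1.27 / 47.8 = 13.6 mL.
Diluent to add = V₂ − V₁ = 13.6 − 1.27 = 12.3 mL.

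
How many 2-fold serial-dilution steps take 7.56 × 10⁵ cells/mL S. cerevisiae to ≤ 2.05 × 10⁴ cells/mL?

Need 2ⁿ ≥ 36.9, so n ≥ log(36.9)/log(2) = 5.20.
Minimum whole steps: n = 6.

6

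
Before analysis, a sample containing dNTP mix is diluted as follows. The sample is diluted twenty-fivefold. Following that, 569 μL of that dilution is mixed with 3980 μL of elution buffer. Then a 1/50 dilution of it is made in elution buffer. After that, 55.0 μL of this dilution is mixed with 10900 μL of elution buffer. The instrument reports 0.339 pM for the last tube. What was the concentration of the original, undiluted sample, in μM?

Overall dilution factor = 25 × 7.995 × 50 × 199.2 = 1.99 × 10⁶.
Original = 0.339 pM × 1.99 × 10⁶ = 6.75 × 10⁵ pM = 0.675 μM.

0.675 μM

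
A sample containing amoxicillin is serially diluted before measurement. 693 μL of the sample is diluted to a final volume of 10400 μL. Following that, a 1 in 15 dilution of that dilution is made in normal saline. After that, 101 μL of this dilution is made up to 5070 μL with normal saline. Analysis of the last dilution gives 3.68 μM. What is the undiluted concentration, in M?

0.0416 M

Overall dilution factor = 15.01 × 15 × 50.20 = 1.13 × 10⁴.
Original = 3.68 μM × 1.13 × 10⁴ = 4.16 × 10⁴ μM = 0.0416 M.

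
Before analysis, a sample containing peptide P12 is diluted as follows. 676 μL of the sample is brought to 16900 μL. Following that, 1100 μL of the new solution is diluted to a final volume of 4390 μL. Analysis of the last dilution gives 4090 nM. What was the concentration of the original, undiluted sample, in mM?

Overall dilution factor = 25 × 3.991 = 99.8.
Original = 4090 nM × 99.8 = 4.08 × 10⁵ nM = 0.408 mM.

0.408 mM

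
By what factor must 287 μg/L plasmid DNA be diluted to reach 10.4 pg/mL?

Factor = C₀/C_target = 287 μg/L / 10.4 pg/mL = 2.76 × 10⁴.

2.76 × 10⁴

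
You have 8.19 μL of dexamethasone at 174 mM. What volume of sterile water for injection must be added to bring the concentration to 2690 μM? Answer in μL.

522 μL

2690 μM = 2.69 mM.
V₂ = C₁V₁/C₂ = 174 × 8.19 / 2.69 = 530 μL.
Diluent to add = V₂ − V₁ = 530 − 8.19 = 522 μL.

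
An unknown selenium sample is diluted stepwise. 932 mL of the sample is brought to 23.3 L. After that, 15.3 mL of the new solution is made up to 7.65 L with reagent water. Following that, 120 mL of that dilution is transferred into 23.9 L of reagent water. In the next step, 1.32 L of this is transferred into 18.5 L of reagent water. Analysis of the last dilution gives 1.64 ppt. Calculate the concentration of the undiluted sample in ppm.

Overall dilution factor = 25 × 500 × 200.2 × 15.02 = 3.76 × 10⁷.
Original = 1.64 ppt × 3.76 × 10⁷ = 6.16 × 10⁷ ppt = 61.6 ppm.

61.6 ppm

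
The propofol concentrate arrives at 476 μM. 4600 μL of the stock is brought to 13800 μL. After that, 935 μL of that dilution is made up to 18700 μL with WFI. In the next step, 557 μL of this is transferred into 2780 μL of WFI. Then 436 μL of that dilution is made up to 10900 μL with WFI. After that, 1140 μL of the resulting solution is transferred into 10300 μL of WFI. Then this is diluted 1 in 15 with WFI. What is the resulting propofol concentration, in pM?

Overall dilution factor = 3 × 20 × 5.991 × 25 × 10.04 × 15 = 1.35 × 10⁶.
476 μM / 1.35 × 10⁶ = 3.52 × 10⁻⁴ μM = 352 pM.

352 pM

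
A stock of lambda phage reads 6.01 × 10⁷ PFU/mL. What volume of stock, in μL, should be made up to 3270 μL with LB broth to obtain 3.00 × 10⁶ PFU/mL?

V₁ = C₂V₂/C₁ = 3.00 × 10⁶ × 3270 / 6.01 × 10⁷ = 163 μL.

163 μL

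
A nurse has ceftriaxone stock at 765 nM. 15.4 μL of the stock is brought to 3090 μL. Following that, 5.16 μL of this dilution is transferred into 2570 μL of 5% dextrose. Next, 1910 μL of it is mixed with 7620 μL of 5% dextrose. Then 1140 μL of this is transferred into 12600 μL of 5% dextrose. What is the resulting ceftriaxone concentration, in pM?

Overall dilution factor = 200.6 × 499.1 × 4.990 × 12.05 = 6.02 × 10⁶.
765 nM / 6.02 × 10⁶ = 1.27 × 10⁻⁴ nM = 0.127 pM.

0.127 pM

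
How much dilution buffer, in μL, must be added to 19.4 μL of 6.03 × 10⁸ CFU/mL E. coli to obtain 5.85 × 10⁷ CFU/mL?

181 μL

V₂ = C₁V₁/C₂ = 6.03 × 10⁸ × 19.4 / 5.85 × 10⁷ = 200 μL.
Diluent to add = V₂ − V₁ = 200 − 19.4 = 181 μL.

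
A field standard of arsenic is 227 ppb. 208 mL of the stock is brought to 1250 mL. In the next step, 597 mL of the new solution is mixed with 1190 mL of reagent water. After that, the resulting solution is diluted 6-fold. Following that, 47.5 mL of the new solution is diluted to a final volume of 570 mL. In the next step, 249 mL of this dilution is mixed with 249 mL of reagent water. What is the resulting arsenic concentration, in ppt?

87.6 ppt

Overall dilution factor = 6.010 × 2.993 × 6 × 12 × 2 = 2590.
227 ppb / 2590 = 0.0876 ppb = 87.6 ppt.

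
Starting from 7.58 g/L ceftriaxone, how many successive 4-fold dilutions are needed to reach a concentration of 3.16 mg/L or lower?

Need 4ⁿ ≥ 2399, so n ≥ log(2399)/log(4) = 5.61.
Minimum whole steps: n = 6.

6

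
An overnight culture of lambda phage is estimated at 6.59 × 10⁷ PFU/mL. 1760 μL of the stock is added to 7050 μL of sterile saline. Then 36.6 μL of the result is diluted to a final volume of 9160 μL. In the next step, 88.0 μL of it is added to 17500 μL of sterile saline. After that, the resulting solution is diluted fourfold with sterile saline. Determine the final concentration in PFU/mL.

Overall dilution factor = 5.006 × 250.3 × 199.9 × 4 = 1.00 × 10⁶.
6.59 × 10⁷ PFU/mL / 1.00 × 10⁶ = 65.8 PFU/mL.

65.8 PFU/mL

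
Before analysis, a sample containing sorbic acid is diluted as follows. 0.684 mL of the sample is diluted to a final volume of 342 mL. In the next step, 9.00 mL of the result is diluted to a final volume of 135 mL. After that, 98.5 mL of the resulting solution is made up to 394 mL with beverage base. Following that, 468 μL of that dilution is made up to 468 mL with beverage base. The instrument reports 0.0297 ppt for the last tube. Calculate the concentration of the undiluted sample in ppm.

Overall dilution factor = 500 × 15 × 4 × 1000 = 3.00 × 10⁷.
Original = 0.0297 ppt × 3.00 × 10⁷ = 8.91 × 10⁵ ppt = 0.891 ppm.

0.891 ppm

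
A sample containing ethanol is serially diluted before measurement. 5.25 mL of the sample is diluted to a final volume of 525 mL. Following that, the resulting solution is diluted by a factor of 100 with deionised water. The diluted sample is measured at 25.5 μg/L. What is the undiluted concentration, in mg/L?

255 mg/L

Overall dilution factor = 100 × 100 = 1.00 × 10⁴.
Original = 25.5 μg/L × 1.00 × 10⁴ = 2.55 × 10⁵ μg/L = 255 mg/L.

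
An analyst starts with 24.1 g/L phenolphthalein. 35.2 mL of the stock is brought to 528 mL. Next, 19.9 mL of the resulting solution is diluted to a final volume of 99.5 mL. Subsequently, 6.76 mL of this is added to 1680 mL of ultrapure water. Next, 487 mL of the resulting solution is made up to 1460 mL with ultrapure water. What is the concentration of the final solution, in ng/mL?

430 ng/mL

Overall dilution factor = 15 × 5 × 249.5 × 2.998 = 5.61 × 10⁴.
24.1 g/L / 5.61 × 10⁴ = 4.30 × 10⁻⁴ g/L = 430 ng/mL.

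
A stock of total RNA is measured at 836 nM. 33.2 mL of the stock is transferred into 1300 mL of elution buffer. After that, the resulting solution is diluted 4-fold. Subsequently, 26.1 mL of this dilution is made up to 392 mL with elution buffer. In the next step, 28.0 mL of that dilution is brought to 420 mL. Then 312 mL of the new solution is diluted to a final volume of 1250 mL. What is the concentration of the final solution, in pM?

Overall dilution factor = 40.16 × 4 × 15.02 × 15 × 4.006 = 1.45 × 10⁵.
836 nM / 1.45 × 10⁵ = 5.77 × 10⁻³ nM = 5.77 pM.

5.77 pM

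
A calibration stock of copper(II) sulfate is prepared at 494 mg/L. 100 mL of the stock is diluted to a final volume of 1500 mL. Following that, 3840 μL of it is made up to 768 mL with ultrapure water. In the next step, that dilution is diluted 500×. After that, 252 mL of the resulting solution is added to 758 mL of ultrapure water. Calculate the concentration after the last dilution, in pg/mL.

82.2 pg/mL

Overall dilution factor = 15 × 200 × 500 × 4.008 = 6.01 × 10⁶.
494 mg/L / 6.01 × 10⁶ = 8.22 × 10⁻⁵ mg/L = 82.2 pg/mL.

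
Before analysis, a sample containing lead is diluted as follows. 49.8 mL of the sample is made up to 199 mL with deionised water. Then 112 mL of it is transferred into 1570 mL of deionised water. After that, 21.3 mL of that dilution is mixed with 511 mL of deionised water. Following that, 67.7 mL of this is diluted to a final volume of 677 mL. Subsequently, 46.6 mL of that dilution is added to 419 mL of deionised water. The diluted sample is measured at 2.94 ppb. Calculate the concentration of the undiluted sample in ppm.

441 ppm

Overall dilution factor = 3.996 × 15.02 × 24.99 × 10 × 9.991 = 1.50 × 10⁵.
Original = 2.94 ppb × 1.50 × 10⁵ = 4.41 × 10⁵ ppb = 441 ppm.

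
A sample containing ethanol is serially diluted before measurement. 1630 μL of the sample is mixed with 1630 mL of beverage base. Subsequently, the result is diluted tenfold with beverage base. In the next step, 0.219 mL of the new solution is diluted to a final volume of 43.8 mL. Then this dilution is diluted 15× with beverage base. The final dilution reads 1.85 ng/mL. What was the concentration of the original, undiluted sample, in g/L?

Overall dilution factor = 1001 × 10 × 200 × 15 = 3.00 × 10⁷.
Original = 1.85 ng/mL × 3.00 × 10⁷ = 5.56 × 10⁷ ng/mL = 55.6 g/L.

55.6 g/L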